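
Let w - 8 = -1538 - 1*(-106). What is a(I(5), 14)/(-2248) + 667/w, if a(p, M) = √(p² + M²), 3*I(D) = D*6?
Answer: -667/1424 - √74/1124 ≈ -0.47605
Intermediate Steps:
I(D) = 2*D (I(D) = (D*6)/3 = (6*D)/3 = 2*D)
a(p, M) = √(M² + p²)
w = -1424 (w = 8 + (-1538 - 1*(-106)) = 8 + (-1538 + 106) = 8 - 1432 = -1424)
a(I(5), 14)/(-2248) + 667/w = √(14² + (2*5)²)/(-2248) + 667/(-1424) = √(196 + 10²)*(-1/2248) + 667*(-1/1424) = √(196 + 100)*(-1/2248) - 667/1424 = √296*(-1/2248) - 667/1424 = (2*√74)*(-1/2248) - 667/1424 = -√74/1124 - 667/1424 = -667/1424 - √74/1124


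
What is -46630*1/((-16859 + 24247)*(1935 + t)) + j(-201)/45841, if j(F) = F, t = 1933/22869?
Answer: -57299916102447/7493730812282992 ≈ -0.0076464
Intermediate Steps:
t = 1933/22869 (t = 1933*(1/22869) = 1933/22869 ≈ 0.084525)
-46630*1/((-16859 + 24247)*(1935 + t)) + j(-201)/45841 = -46630*1/((-16859 + 24247)*(1935 + 1933/22869)) - 201/45841 = -46630/((44253448/22869)*7388) - 201*1/45841 = -46630/326944473824/22869 - 201/45841 = -46630*22869/326944473824 - 201/45841 = -533190735/163472236912 - 201/45841 = -57299916102447/7493730812282992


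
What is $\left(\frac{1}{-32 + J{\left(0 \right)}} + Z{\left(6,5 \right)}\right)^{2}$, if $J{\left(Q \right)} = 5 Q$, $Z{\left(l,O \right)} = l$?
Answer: $\frac{36481}{1024} \approx 35.626$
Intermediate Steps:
$\left(\frac{1}{-32 + J{\left(0 \right)}} + Z{\left(6,5 \right)}\right)^{2} = \left(\frac{1}{-32 + 5 \cdot 0} + 6\right)^{2} = \left(\frac{1}{-32 + 0} + 6\right)^{2} = \left(\frac{1}{-32} + 6\right)^{2} = \left(- \frac{1}{32} + 6\right)^{2} = \left(\frac{191}{32}\right)^{2} = \frac{36481}{1024}$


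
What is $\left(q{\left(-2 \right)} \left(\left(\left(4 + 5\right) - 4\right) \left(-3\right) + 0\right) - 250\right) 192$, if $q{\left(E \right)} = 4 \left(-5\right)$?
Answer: $9600$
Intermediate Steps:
$q{\left(E \right)} = -20$
$\left(q{\left(-2 \right)} \left(\left(\left(4 + 5\right) - 4\right) \left(-3\right) + 0\right) - 250\right) 192 = \left(- 20 \left(\left(\left(4 + 5\right) - 4\right) \left(-3\right) + 0\right) - 250\right) 192 = \left(- 20 \left(\left(9 - 4\right) \left(-3\right) + 0\right) - 250\right) 192 = \left(- 20 \left(5 \left(-3\right) + 0\right) - 250\right) 192 = \left(- 20 \left(-15 + 0\right) - 250\right) 192 = \left(\left(-20\right) \left(-15\right) - 250\right) 192 = \left(300 - 250\right) 192 = 50 \cdot 192 = 9600$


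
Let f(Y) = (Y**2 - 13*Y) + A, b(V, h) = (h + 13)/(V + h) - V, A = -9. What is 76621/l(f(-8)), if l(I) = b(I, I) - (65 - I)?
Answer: -12182739/10249 ≈ -1188.7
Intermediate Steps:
b(V, h) = -V + (13 + h)/(V + h) (b(V, h) = (13 + h)/(V + h) - V = -V + (13 + h)/(V + h))
f(Y) = -9 + Y**2 - 13*Y (f(Y) = (Y**2 - 13*Y) - 9 = -9 + Y**2 - 13*Y)
l(I) = -65 + I + (13 + I - 2*I**2)/(2*I) (l(I) = (13 + I - I**2 - I*I)/(I + I) - (65 - I) = (13 + I - I**2 - I**2)/((2*I)) + (-65 + I) = (1/(2*I))*(13 + I - 2*I**2) + (-65 + I) = (13 + I - 2*I**2)/(2*I) + (-65 + I) = -65 + I + (13 + I - 2*I**2)/(2*I))
76621/l(f(-8)) = 76621/(((13 - 129*(-9 + (-8)**2 - 13*(-8)))/(2*(-9 + (-8)**2 - 13*(-8))))) = 76621/(((13 - 129*(-9 + 64 + 104))/(2*(-9 + 64 + 104)))) = 76621/(((1/2)*(13 - 129*159)/159)) = 76621/(((1/2)*(1/159)*(13 - 20511))) = 76621/(((1/2)*(1/159)*(-20498))) = 76621/(-10249/159) = 76621*(-159/10249) = -12182739/10249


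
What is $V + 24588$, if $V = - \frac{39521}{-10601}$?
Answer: $\frac{260696909}{10601} \approx 24592.0$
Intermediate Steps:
$V = \frac{39521}{10601}$ ($V = \left(-39521\right) \left(- \frac{1}{10601}\right) = \frac{39521}{10601} \approx 3.728$)
$V + 24588 = \frac{39521}{10601} + 24588 = \frac{260696909}{10601}$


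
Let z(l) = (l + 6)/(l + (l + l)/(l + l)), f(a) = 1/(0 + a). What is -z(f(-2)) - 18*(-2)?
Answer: 25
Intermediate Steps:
f(a) = 1/a
z(l) = (6 + l)/(1 + l) (z(l) = (6 + l)/(l + (2*l)/((2*l))) = (6 + l)/(l + (2*l)*(1/(2*l))) = (6 + l)/(l + 1) = (6 + l)/(1 + l))
-z(f(-2)) - 18*(-2) = -(6 + 1/(-2))/(1 + 1/(-2)) - 18*(-2) = -(6 - ½)/(1 - ½) + 36 = -11/(½*2) + 36 = -2*11/2 + 36 = -1*11 + 36 = -11 + 36 = 25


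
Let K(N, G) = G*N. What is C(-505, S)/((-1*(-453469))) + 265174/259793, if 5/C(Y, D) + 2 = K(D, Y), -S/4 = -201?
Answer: 48823410032886367/47832668975884174 ≈ 1.0207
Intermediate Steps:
S = 804 (S = -4*(-201) = 804)
C(Y, D) = 5/(-2 + D*Y) (C(Y, D) = 5/(-2 + Y*D) = 5/(-2 + D*Y))
C(-505, S)/((-1*(-453469))) + 265174/259793 = (5/(-2 + 804*(-505)))/((-1*(-453469))) + 265174/259793 = (5/(-2 - 406020))/453469 + 265174*(1/259793) = (5/(-406022))*(1/453469) + 265174/259793 = (5*(-1/406022))*(1/453469) + 265174/259793 = -5/406022*1/453469 + 265174/259793 = -5/184118390318 + 265174/259793 = 48823410032886367/47832668975884174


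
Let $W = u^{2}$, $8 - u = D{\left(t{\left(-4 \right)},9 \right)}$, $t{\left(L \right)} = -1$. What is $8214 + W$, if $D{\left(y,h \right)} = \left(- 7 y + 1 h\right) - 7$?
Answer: $8215$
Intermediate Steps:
$D{\left(y,h \right)} = -7 + h - 7 y$ ($D{\left(y,h \right)} = \left(- 7 y + h\right) - 7 = \left(h - 7 y\right) - 7 = -7 + h - 7 y$)
$u = -1$ ($u = 8 - \left(-7 + 9 - -7\right) = 8 - \left(-7 + 9 + 7\right) = 8 - 9 = -1$)
$W = 1$ ($W = \left(-1\right)^{2} = 1$)
$8214 + W = 8214 + 1 = 8215$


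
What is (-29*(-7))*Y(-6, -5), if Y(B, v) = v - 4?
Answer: -1827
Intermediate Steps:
Y(B, v) = -4 + v
(-29*(-7))*Y(-6, -5) = (-29*(-7))*(-4 - 5) = 203*(-9) = -1827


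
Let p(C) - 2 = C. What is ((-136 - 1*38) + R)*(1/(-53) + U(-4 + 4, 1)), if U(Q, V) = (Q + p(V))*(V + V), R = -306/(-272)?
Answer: -438411/424 ≈ -1034.0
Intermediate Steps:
p(C) = 2 + C
R = 9/8 (R = -306*(-1/272) = 9/8 ≈ 1.1250)
U(Q, V) = 2*V*(2 + Q + V) (U(Q, V) = (Q + (2 + V))*(V + V) = (2 + Q + V)*(2*V) = 2*V*(2 + Q + V))
((-136 - 1*38) + R)*(1/(-53) + U(-4 + 4, 1)) = ((-136 - 1*38) + 9/8)*(1/(-53) + 2*1*(2 + (-4 + 4) + 1)) = ((-136 - 38) + 9/8)*(-1/53 + 2*1*(2 + 0 + 1)) = (-174 + 9/8)*(-1/53 + 2*1*3) = -1383*(-1/53 + 6)/8 = -1383/8*317/53 = -438411/424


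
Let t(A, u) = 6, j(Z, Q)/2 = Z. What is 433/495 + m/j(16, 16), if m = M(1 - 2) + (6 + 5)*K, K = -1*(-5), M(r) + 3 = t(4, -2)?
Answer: 21283/7920 ≈ 2.6872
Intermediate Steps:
j(Z, Q) = 2*Z
M(r) = 3 (M(r) = -3 + 6 = 3)
K = 5
m = 58 (m = 3 + (6 + 5)*5 = 3 + 11*5 = 3 + 55 = 58)
433/495 + m/j(16, 16) = 433/495 + 58/((2*16)) = 433*(1/495) + 58/32 = 433/495 + 58*(1/32) = 433/495 + 29/16 = 21283/7920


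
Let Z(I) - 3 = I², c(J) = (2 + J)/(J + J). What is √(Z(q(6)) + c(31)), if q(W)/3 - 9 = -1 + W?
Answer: √6794394/62 ≈ 42.042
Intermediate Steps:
c(J) = (2 + J)/(2*J) (c(J) = (2 + J)/((2*J)) = (2 + J)*(1/(2*J)) = (2 + J)/(2*J))
q(W) = 24 + 3*W (q(W) = 27 + 3*(-1 + W) = 27 + (-3 + 3*W) = 24 + 3*W)
Z(I) = 3 + I²
√(Z(q(6)) + c(31)) = √((3 + (24 + 3*6)²) + (½)*(2 + 31)/31) = √((3 + (24 + 18)²) + (½)*(1/31)*33) = √((3 + 42²) + 33/62) = √((3 + 1764) + 33/62) = √(1767 + 33/62) = √(109587/62) = √6794394/62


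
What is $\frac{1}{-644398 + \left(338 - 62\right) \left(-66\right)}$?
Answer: $- \frac{1}{662614} \approx -1.5092 \cdot 10^{-6}$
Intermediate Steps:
$\frac{1}{-644398 + \left(338 - 62\right) \left(-66\right)} = \frac{1}{-644398 + 276 \left(-66\right)} = \frac{1}{-644398 - 18216} = \frac{1}{-662614} = - \frac{1}{662614}$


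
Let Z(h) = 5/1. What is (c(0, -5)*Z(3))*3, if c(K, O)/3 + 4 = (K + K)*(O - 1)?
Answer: -180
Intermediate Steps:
Z(h) = 5 (Z(h) = 5*1 = 5)
c(K, O) = -12 + 6*K*(-1 + O) (c(K, O) = -12 + 3*((K + K)*(O - 1)) = -12 + 3*((2*K)*(-1 + O)) = -12 + 3*(2*K*(-1 + O)) = -12 + 6*K*(-1 + O))
(c(0, -5)*Z(3))*3 = ((-12 - 6*0 + 6*0*(-5))*5)*3 = ((-12 + 0 + 0)*5)*3 = -12*5*3 = -60*3 = -180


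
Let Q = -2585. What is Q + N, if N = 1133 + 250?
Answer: -1202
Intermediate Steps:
N = 1383
Q + N = -2585 + 1383 = -1202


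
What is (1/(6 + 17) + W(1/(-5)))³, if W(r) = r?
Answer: -5832/1520875 ≈ -0.0038346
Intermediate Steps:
(1/(6 + 17) + W(1/(-5)))³ = (1/(6 + 17) + 1/(-5))³ = (1/23 - ⅕)³ = (-18/115)³ = -5832/1520875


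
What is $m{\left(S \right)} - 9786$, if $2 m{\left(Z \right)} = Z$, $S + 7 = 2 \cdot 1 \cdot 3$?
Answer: $- \frac{19573}{2} \approx -9786.5$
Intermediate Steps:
$S = -1$ ($S = -7 + 2 \cdot 1 \cdot 3 = -7 + 2 \cdot 3 = -7 + 6 = -1$)
$m{\left(Z \right)} = \frac{Z}{2}$
$m{\left(S \right)} - 9786 = \frac{1}{2} \left(-1\right) - 9786 = - \frac{1}{2} - 9786 = - \frac{19573}{2}$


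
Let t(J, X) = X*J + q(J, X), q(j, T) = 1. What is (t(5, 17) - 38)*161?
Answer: 7728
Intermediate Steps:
t(J, X) = 1 + J*X (t(J, X) = X*J + 1 = J*X + 1 = 1 + J*X)
(t(5, 17) - 38)*161 = ((1 + 5*17) - 38)*161 = ((1 + 85) - 38)*161 = (86 - 38)*161 = 48*161 = 7728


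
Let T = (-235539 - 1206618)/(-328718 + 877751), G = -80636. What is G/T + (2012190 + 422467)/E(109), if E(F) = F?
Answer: 146259413313/2757809 ≈ 53035.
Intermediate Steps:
T = -480719/183011 (T = -1442157/549033 = -1442157*1/549033 = -480719/183011 ≈ -2.6267)
G/T + (2012190 + 422467)/E(109) = -80636/(-480719/183011) + (2012190 + 422467)/109 = -80636*(-183011/480719) + 2434657*(1/109) = 776698684/25301 + 2434657/109 = 146259413313/2757809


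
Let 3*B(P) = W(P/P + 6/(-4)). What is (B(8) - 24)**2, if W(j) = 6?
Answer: 484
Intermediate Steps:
B(P) = 2 (B(P) = (1/3)*6 = 2)
(B(8) - 24)**2 = (2 - 24)**2 = (-22)**2 = 484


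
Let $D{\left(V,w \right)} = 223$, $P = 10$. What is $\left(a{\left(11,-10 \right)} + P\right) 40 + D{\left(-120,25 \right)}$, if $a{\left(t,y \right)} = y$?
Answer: $223$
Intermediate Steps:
$\left(a{\left(11,-10 \right)} + P\right) 40 + D{\left(-120,25 \right)} = \left(-10 + 10\right) 40 + 223 = 0 \cdot 40 + 223 = 0 + 223 = 223$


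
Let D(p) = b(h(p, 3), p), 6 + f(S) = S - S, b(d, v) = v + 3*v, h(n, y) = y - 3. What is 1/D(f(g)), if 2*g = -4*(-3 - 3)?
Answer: -1/24 ≈ -0.041667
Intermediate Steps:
h(n, y) = -3 + y
g = 12 (g = (-4*(-3 - 3))/2 = (-4*(-6))/2 = (½)*24 = 12)
b(d, v) = 4*v
f(S) = -6 (f(S) = -6 + (S - S) = -6 + 0 = -6)
D(p) = 4*p
1/D(f(g)) = 1/(4*(-6)) = 1/(-24) = -1/24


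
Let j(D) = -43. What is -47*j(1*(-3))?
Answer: 2021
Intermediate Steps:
-47*j(1*(-3)) = -47*(-43) = 2021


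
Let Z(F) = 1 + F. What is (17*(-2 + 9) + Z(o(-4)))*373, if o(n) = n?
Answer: 43268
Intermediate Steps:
(17*(-2 + 9) + Z(o(-4)))*373 = (17*(-2 + 9) + (1 - 4))*373 = (17*7 - 3)*373 = (119 - 3)*373 = 116*373 = 43268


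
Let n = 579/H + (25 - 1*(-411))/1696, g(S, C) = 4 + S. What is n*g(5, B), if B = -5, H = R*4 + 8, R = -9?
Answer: -545499/2968 ≈ -183.79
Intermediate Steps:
H = -28 (H = -9*4 + 8 = -36 + 8 = -28)
n = -60611/2968 (n = 579/(-28) + (25 - 1*(-411))/1696 = 579*(-1/28) + (25 + 411)*(1/1696) = -579/28 + 436*(1/1696) = -579/28 + 109/424 = -60611/2968 ≈ -20.422)
n*g(5, B) = -60611*(4 + 5)/2968 = -60611/2968*9 = -545499/2968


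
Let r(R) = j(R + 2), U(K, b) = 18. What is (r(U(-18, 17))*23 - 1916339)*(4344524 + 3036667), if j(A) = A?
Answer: -14141468831889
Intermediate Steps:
r(R) = 2 + R (r(R) = R + 2 = 2 + R)
(r(U(-18, 17))*23 - 1916339)*(4344524 + 3036667) = ((2 + 18)*23 - 1916339)*(4344524 + 3036667) = (20*23 - 1916339)*7381191 = (460 - 1916339)*7381191 = -1915879*7381191 = -14141468831889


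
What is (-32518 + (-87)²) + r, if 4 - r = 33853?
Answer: -58798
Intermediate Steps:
r = -33849 (r = 4 - 1*33853 = 4 - 33853 = -33849)
(-32518 + (-87)²) + r = (-32518 + (-87)²) - 33849 = (-32518 + 7569) - 33849 = -24949 - 33849 = -58798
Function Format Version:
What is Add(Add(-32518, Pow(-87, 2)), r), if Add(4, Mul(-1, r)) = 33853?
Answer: -58798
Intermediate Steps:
r = -33849 (r = Add(4, Mul(-1, 33853)) = Add(4, -33853) = -33849)
Add(Add(-32518, Pow(-87, 2)), r) = Add(Add(-32518, Pow(-87, 2)), -33849) = Add(Add(-32518, 7569), -33849) = Add(-24949, -33849) = -58798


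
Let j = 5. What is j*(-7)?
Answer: -35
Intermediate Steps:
j*(-7) = 5*(-7) = -35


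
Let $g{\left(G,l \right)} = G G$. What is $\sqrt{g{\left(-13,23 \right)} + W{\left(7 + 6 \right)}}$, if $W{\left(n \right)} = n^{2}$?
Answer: $13 \sqrt{2} \approx 18.385$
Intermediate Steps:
$g{\left(G,l \right)} = G^{2}$
$\sqrt{g{\left(-13,23 \right)} + W{\left(7 + 6 \right)}} = \sqrt{\left(-13\right)^{2} + \left(7 + 6\right)^{2}} = \sqrt{169 + 13^{2}} = \sqrt{169 + 169} = \sqrt{338} = 13 \sqrt{2}$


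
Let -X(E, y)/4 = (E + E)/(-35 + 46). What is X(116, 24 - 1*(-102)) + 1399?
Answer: 14461/11 ≈ 1314.6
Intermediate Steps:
X(E, y) = -8*E/11 (X(E, y) = -4*(E + E)/(-35 + 46) = -4*2*E/11 = -8*E/11)
X(116, 24 - 1*(-102)) + 1399 = -8/11*116 + 1399 = -928/11 + 1399 = 14461/11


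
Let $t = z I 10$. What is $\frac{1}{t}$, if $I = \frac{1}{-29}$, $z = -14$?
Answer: $\frac{29}{140} \approx 0.20714$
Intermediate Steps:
$I = - \frac{1}{29} \approx -0.034483$
$t = \frac{140}{29}$ ($t = \left(-14\right) \left(- \frac{1}{29}\right) 10 = \frac{14}{29} \cdot 10 = \frac{140}{29} \approx 4.8276$)
$\frac{1}{t} = \frac{1}{\frac{140}{29}} = \frac{29}{140}$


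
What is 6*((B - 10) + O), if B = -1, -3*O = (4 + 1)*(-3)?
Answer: -36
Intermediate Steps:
O = 5 (O = -(4 + 1)*(-3)/3 = -5*(-3)/3 = -⅓*(-15) = 5)
6*((B - 10) + O) = 6*((-1 - 10) + 5) = 6*(-11 + 5) = 6*(-6) = -36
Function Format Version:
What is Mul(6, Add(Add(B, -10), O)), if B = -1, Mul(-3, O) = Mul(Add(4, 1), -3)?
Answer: -36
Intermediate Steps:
O = 5 (O = Mul(Rational(-1, 3), Mul(Add(4, 1), -3)) = Mul(Rational(-1, 3), Mul(5, -3)) = Mul(Rational(-1, 3), -15) = 5)
Mul(6, Add(Add(B, -10), O)) = Mul(6, Add(Add(-1, -10), 5)) = Mul(6, Add(-11, 5)) = Mul(6, -6) = -36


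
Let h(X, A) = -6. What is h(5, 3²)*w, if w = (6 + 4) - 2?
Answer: -48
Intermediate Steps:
w = 8 (w = 10 - 2 = 8)
h(5, 3²)*w = -6*8 = -48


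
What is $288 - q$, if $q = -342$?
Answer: $630$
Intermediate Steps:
$288 - q = 288 - -342 = 288 + 342 = 630$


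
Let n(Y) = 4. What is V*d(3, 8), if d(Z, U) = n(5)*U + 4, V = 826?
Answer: 29736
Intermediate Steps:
d(Z, U) = 4 + 4*U (d(Z, U) = 4*U + 4 = 4 + 4*U)
V*d(3, 8) = 826*(4 + 4*8) = 826*(4 + 32) = 826*36 = 29736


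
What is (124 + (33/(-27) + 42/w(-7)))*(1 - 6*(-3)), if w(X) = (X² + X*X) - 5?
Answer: 653239/279 ≈ 2341.4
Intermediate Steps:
w(X) = -5 + 2*X² (w(X) = (X² + X²) - 5 = 2*X² - 5 = -5 + 2*X²)
(124 + (33/(-27) + 42/w(-7)))*(1 - 6*(-3)) = (124 + (33/(-27) + 42/(-5 + 2*(-7)²)))*(1 - 6*(-3)) = (124 + (33*(-1/27) + 42/(-5 + 2*49)))*(1 + 18) = (124 + (-11/9 + 42/(-5 + 98)))*19 = (124 + (-11/9 + 42/93))*19 = (124 + (-11/9 + 42*(1/93)))*19 = (124 + (-11/9 + 14/31))*19 = (124 - 215/279)*19 = (34381/279)*19 = 653239/279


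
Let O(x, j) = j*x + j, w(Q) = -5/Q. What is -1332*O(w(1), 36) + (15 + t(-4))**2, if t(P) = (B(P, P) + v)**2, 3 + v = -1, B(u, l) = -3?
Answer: 195904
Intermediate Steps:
v = -4 (v = -3 - 1 = -4)
t(P) = 49 (t(P) = (-3 - 4)**2 = (-7)**2 = 49)
O(x, j) = j + j*x
-1332*O(w(1), 36) + (15 + t(-4))**2 = -47952*(1 - 5/1) + (15 + 49)**2 = -47952*(1 - 5*1) + 64**2 = -47952*(1 - 5) + 4096 = -47952*(-4) + 4096 = -1332*(-144) + 4096 = 191808 + 4096 = 195904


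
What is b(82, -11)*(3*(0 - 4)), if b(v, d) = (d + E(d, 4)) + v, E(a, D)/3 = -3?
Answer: -744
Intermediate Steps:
E(a, D) = -9 (E(a, D) = 3*(-3) = -9)
b(v, d) = -9 + d + v (b(v, d) = (d - 9) + v = (-9 + d) + v = -9 + d + v)
b(82, -11)*(3*(0 - 4)) = (-9 - 11 + 82)*(3*(0 - 4)) = 62*(3*(-4)) = 62*(-12) = -744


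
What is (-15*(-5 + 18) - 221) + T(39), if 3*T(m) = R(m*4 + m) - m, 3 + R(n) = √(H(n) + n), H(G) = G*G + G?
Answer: -430 + √38415/3 ≈ -364.67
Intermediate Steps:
H(G) = G + G² (H(G) = G² + G = G + G²)
R(n) = -3 + √(n + n*(1 + n)) (R(n) = -3 + √(n*(1 + n) + n) = -3 + √(n + n*(1 + n)))
T(m) = -1 - m/3 + √5*√(m*(2 + 5*m))/3 (T(m) = ((-3 + √((m*4 + m)*(2 + (m*4 + m)))) - m)/3 = ((-3 + √((4*m + m)*(2 + (4*m + m)))) - m)/3 = ((-3 + √((5*m)*(2 + 5*m))) - m)/3 = ((-3 + √(5*m*(2 + 5*m))) - m)/3 = ((-3 + √5*√(m*(2 + 5*m))) - m)/3 = (-3 - m + √5*√(m*(2 + 5*m)))/3 = -1 - m/3 + √5*√(m*(2 + 5*m))/3)
(-15*(-5 + 18) - 221) + T(39) = (-15*(-5 + 18) - 221) + (-1 - ⅓*39 + √5*√(39*(2 + 5*39))/3) = (-15*13 - 221) + (-1 - 13 + √5*√(39*(2 + 195))/3) = (-195 - 221) + (-1 - 13 + √5*√(39*197)/3) = -416 + (-1 - 13 + √5*√7683/3) = -416 + (-1 - 13 + √38415/3) = -416 + (-14 + √38415/3) = -430 + √38415/3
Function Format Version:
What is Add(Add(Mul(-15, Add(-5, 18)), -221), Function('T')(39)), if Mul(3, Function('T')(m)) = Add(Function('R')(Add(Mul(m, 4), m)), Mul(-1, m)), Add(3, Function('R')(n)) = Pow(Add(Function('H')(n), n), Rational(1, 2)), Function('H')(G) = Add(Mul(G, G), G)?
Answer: Add(-430, Mul(Rational(1, 3), Pow(38415, Rational(1, 2)))) ≈ -364.67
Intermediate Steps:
Function('H')(G) = Add(G, Pow(G, 2)) (Function('H')(G) = Add(Pow(G, 2), G) = Add(G, Pow(G, 2)))
Function('R')(n) = Add(-3, Pow(Add(n, Mul(n, Add(1, n))), Rational(1, 2))) (Function('R')(n) = Add(-3, Pow(Add(Mul(n, Add(1, n)), n), Rational(1, 2))) = Add(-3, Pow(Add(n, Mul(n, Add(1, n))), Rational(1, 2))))
Function('T')(m) = Add(-1, Mul(Rational(-1, 3), m), Mul(Rational(1, 3), Pow(5, Rational(1, 2)), Pow(Mul(m, Add(2, Mul(5, m))), Rational(1, 2)))) (Function('T')(m) = Mul(Rational(1, 3), Add(Add(-3, Pow(Mul(Add(Mul(m, 4), m), Add(2, Add(Mul(m, 4), m))), Rational(1, 2))), Mul(-1, m))) = Mul(Rational(1, 3), Add(Add(-3, Pow(Mul(Add(Mul(4, m), m), Add(2, Add(Mul(4, m), m))), Rational(1, 2))), Mul(-1, m))) = Mul(Rational(1, 3), Add(Add(-3, Pow(Mul(Mul(5, m), Add(2, Mul(5, m))), Rational(1, 2))), Mul(-1, m))) = Mul(Rational(1, 3), Add(Add(-3, Pow(Mul(5, m, Add(2, Mul(5, m))), Rational(1, 2))), Mul(-1, m))) = Mul(Rational(1, 3), Add(Add(-3, Mul(Pow(5, Rational(1, 2)), Pow(Mul(m, Add(2, Mul(5, m))), Rational(1, 2)))), Mul(-1, m))) = Mul(Rational(1, 3), Add(-3, Mul(-1, m), Mul(Pow(5, Rational(1, 2)), Pow(Mul(m, Add(2, Mul(5, m))), Rational(1, 2))))) = Add(-1, Mul(Rational(-1, 3), m), Mul(Rational(1, 3), Pow(5, Rational(1, 2)), Pow(Mul(m, Add(2, Mul(5, m))), Rational(1, 2)))))
Add(Add(Mul(-15, Add(-5, 18)), -221), Function('T')(39)) = Add(Add(Mul(-15, Add(-5, 18)), -221), Add(-1, Mul(Rational(-1, 3), 39), Mul(Rational(1, 3), Pow(5, Rational(1, 2)), Pow(Mul(39, Add(2, Mul(5, 39))), Rational(1, 2))))) = Add(Add(Mul(-15, 13), -221), Add(-1, -13, Mul(Rational(1, 3), Pow(5, Rational(1, 2)), Pow(Mul(39, Add(2, 195)), Rational(1, 2))))) = Add(Add(-195, -221), Add(-1, -13, Mul(Rational(1, 3), Pow(5, Rational(1, 2)), Pow(Mul(39, 197), Rational(1, 2))))) = Add(-416, Add(-1, -13, Mul(Rational(1, 3), Pow(5, Rational(1, 2)), Pow(7683, Rational(1, 2))))) = Add(-416, Add(-1, -13, Mul(Rational(1, 3), Pow(38415, Rational(1, 2))))) = Add(-416, Add(-14, Mul(Rational(1, 3), Pow(38415, Rational(1, 2))))) = Add(-430, Mul(Rational(1, 3), Pow(38415, Rational(1, 2))))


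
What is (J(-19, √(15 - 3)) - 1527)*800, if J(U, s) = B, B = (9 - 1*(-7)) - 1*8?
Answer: -1215200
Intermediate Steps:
B = 8 (B = (9 + 7) - 8 = 16 - 8 = 8)
J(U, s) = 8
(J(-19, √(15 - 3)) - 1527)*800 = (8 - 1527)*800 = -1519*800 = -1215200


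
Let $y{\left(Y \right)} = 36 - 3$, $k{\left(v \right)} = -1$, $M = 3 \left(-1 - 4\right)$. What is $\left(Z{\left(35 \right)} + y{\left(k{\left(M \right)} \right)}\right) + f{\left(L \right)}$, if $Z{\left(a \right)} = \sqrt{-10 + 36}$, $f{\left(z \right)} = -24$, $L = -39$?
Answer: $9 + \sqrt{26} \approx 14.099$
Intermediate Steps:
$M = -15$ ($M = 3 \left(-5\right) = -15$)
$y{\left(Y \right)} = 33$
$Z{\left(a \right)} = \sqrt{26}$
$\left(Z{\left(35 \right)} + y{\left(k{\left(M \right)} \right)}\right) + f{\left(L \right)} = \left(\sqrt{26} + 33\right) - 24 = \left(33 + \sqrt{26}\right) - 24 = 9 + \sqrt{26}$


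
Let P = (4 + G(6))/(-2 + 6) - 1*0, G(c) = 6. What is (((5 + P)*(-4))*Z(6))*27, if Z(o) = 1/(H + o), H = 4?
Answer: -81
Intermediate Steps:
Z(o) = 1/(4 + o)
P = 5/2 (P = (4 + 6)/(-2 + 6) - 1*0 = 10/4 + 0 = 10*(¼) + 0 = 5/2 + 0 = 5/2 ≈ 2.5000)
(((5 + P)*(-4))*Z(6))*27 = (((5 + 5/2)*(-4))/(4 + 6))*27 = (((15/2)*(-4))/10)*27 = -30*⅒*27 = -3*27 = -81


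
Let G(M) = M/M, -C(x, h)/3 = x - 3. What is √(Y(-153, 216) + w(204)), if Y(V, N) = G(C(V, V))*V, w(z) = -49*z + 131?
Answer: I*√10018 ≈ 100.09*I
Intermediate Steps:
C(x, h) = 9 - 3*x (C(x, h) = -3*(x - 3) = -3*(-3 + x) = 9 - 3*x)
G(M) = 1
w(z) = 131 - 49*z
Y(V, N) = V (Y(V, N) = 1*V = V)
√(Y(-153, 216) + w(204)) = √(-153 + (131 - 49*204)) = √(-153 + (131 - 9996)) = √(-153 - 9865) = √(-10018) = I*√10018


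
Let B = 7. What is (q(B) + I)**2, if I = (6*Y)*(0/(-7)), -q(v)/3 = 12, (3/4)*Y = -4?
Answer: 1296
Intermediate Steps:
Y = -16/3 (Y = (4/3)*(-4) = -16/3 ≈ -5.3333)
q(v) = -36 (q(v) = -3*12 = -36)
I = 0 (I = (6*(-16/3))*(0/(-7)) = -0*(-1)/7 = -32*0 = 0)
(q(B) + I)**2 = (-36 + 0)**2 = (-36)**2 = 1296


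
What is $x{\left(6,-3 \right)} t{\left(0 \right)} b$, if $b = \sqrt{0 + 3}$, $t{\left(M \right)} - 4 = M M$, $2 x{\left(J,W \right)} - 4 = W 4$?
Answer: $- 16 \sqrt{3} \approx -27.713$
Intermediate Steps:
$x{\left(J,W \right)} = 2 + 2 W$ ($x{\left(J,W \right)} = 2 + \frac{W 4}{2} = 2 + \frac{4 W}{2} = 2 + 2 W$)
$t{\left(M \right)} = 4 + M^{2}$ ($t{\left(M \right)} = 4 + M M = 4 + M^{2}$)
$b = \sqrt{3} \approx 1.732$
$x{\left(6,-3 \right)} t{\left(0 \right)} b = \left(2 + 2 \left(-3\right)\right) \left(4 + 0^{2}\right) \sqrt{3} = \left(2 - 6\right) \left(4 + 0\right) \sqrt{3} = \left(-4\right) 4 \sqrt{3} = - 16 \sqrt{3}$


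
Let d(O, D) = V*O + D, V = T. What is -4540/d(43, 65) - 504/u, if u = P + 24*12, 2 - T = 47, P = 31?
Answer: 418/493 ≈ 0.84787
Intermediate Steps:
T = -45 (T = 2 - 1*47 = 2 - 47 = -45)
V = -45
d(O, D) = D - 45*O (d(O, D) = -45*O + D = D - 45*O)
u = 319 (u = 31 + 24*12 = 31 + 288 = 319)
-4540/d(43, 65) - 504/u = -4540/(65 - 45*43) - 504/319 = -4540/(65 - 1935) - 504*1/319 = -4540/(-1870) - 504/319 = -4540*(-1/1870) - 504/319 = 454/187 - 504/319 = 418/493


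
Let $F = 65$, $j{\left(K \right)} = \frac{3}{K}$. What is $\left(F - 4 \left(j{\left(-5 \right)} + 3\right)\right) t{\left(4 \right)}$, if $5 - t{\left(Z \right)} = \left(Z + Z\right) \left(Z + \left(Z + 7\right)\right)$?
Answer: $-6371$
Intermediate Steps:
$t{\left(Z \right)} = 5 - 2 Z \left(7 + 2 Z\right)$ ($t{\left(Z \right)} = 5 - \left(Z + Z\right) \left(Z + \left(Z + 7\right)\right) = 5 - 2 Z \left(Z + \left(7 + Z\right)\right) = 5 - 2 Z \left(7 + 2 Z\right)$)
$\left(F - 4 \left(j{\left(-5 \right)} + 3\right)\right) t{\left(4 \right)} = \left(65 - 4 \left(\frac{3}{-5} + 3\right)\right) \left(5 - 56 - 4 \cdot 4^{2}\right) = \left(65 - 4 \left(3 \left(- \frac{1}{5}\right) + 3\right)\right) \left(5 - 56 - 64\right) = \left(65 - 4 \left(- \frac{3}{5} + 3\right)\right) \left(5 - 56 - 64\right) = \left(65 - \frac{48}{5}\right) \left(-115\right) = \frac{277}{5} \left(-115\right) = -6371$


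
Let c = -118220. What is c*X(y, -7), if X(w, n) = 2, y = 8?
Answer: -236440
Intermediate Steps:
c*X(y, -7) = -118220*2 = -236440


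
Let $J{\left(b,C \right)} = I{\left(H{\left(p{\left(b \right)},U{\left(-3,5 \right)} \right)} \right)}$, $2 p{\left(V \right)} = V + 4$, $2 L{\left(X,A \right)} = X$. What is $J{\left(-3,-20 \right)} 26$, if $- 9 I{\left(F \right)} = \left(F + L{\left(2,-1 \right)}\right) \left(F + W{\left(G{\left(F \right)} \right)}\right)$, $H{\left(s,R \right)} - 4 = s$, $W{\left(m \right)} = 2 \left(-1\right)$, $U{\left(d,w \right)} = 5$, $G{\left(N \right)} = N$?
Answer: $- \frac{715}{18} \approx -39.722$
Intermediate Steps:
$L{\left(X,A \right)} = \frac{X}{2}$
$p{\left(V \right)} = 2 + \frac{V}{2}$ ($p{\left(V \right)} = \frac{V + 4}{2} = \frac{4 + V}{2} = 2 + \frac{V}{2}$)
$W{\left(m \right)} = -2$
$H{\left(s,R \right)} = 4 + s$
$I{\left(F \right)} = - \frac{\left(1 + F\right) \left(-2 + F\right)}{9}$ ($I{\left(F \right)} = - \frac{\left(F + \frac{1}{2} \cdot 2\right) \left(F - 2\right)}{9} = - \frac{\left(F + 1\right) \left(-2 + F\right)}{9} = - \frac{\left(1 + F\right) \left(-2 + F\right)}{9}$)
$J{\left(b,C \right)} = \frac{8}{9} - \frac{\left(6 + \frac{b}{2}\right)^{2}}{9} + \frac{b}{18}$ ($J{\left(b,C \right)} = \frac{2}{9} - \frac{\left(4 + \left(2 + \frac{b}{2}\right)\right)^{2}}{9} + \frac{4 + \left(2 + \frac{b}{2}\right)}{9} = \frac{2}{9} - \frac{\left(6 + \frac{b}{2}\right)^{2}}{9} + \frac{6 + \frac{b}{2}}{9} = \frac{2}{9} - \frac{\left(6 + \frac{b}{2}\right)^{2}}{9} + \left(\frac{2}{3} + \frac{b}{18}\right) = \frac{8}{9} - \frac{\left(6 + \frac{b}{2}\right)^{2}}{9} + \frac{b}{18}$)
$J{\left(-3,-20 \right)} 26 = \left(\frac{8}{9} - \frac{\left(12 - 3\right)^{2}}{36} + \frac{1}{18} \left(-3\right)\right) 26 = \left(\frac{8}{9} - \frac{9^{2}}{36} - \frac{1}{6}\right) 26 = \left(\frac{8}{9} - \frac{9}{4} - \frac{1}{6}\right) 26 = \left(- \frac{55}{36}\right) 26 = - \frac{715}{18}$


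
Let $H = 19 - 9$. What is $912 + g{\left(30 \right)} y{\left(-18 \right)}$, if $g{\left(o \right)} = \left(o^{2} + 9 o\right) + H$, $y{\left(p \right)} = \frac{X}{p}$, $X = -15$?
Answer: $\frac{5686}{3} \approx 1895.3$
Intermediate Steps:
$y{\left(p \right)} = - \frac{15}{p}$
$H = 10$ ($H = 19 - 9 = 10$)
$g{\left(o \right)} = 10 + o^{2} + 9 o$ ($g{\left(o \right)} = \left(o^{2} + 9 o\right) + 10 = 10 + o^{2} + 9 o$)
$912 + g{\left(30 \right)} y{\left(-18 \right)} = 912 + \left(10 + 30^{2} + 9 \cdot 30\right) \left(- \frac{15}{-18}\right) = 912 + \left(10 + 900 + 270\right) \left(\left(-15\right) \left(- \frac{1}{18}\right)\right) = 912 + 1180 \cdot \frac{5}{6} = 912 + \frac{2950}{3} = \frac{5686}{3}$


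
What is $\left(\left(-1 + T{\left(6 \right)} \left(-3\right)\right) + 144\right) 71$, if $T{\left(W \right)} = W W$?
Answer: $2485$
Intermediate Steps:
$T{\left(W \right)} = W^{2}$
$\left(\left(-1 + T{\left(6 \right)} \left(-3\right)\right) + 144\right) 71 = \left(\left(-1 + 6^{2} \left(-3\right)\right) + 144\right) 71 = \left(\left(-1 + 36 \left(-3\right)\right) + 144\right) 71 = \left(\left(-1 - 108\right) + 144\right) 71 = \left(-109 + 144\right) 71 = 35 \cdot 71 = 2485$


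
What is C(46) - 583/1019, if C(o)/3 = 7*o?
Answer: 983771/1019 ≈ 965.43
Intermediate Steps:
C(o) = 21*o (C(o) = 3*(7*o) = 21*o)
C(46) - 583/1019 = 21*46 - 583/1019 = 966 - 583/1019 = 983771/1019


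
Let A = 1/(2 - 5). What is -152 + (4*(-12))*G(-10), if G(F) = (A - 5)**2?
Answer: -4552/3 ≈ -1517.3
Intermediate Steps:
A = -1/3 (A = 1/(-3) = -1/3 ≈ -0.33333)
G(F) = 256/9 (G(F) = (-1/3 - 5)**2 = (-16/3)**2 = 256/9)
-152 + (4*(-12))*G(-10) = -152 + (4*(-12))*(256/9) = -152 - 48*256/9 = -152 - 4096/3 = -4552/3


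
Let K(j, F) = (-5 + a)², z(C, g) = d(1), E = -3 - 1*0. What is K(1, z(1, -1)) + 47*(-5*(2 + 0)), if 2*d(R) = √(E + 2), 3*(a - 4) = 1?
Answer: -4226/9 ≈ -469.56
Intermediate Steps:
a = 13/3 (a = 4 + (⅓)*1 = 4 + ⅓ = 13/3 ≈ 4.3333)
E = -3 (E = -3 + 0 = -3)
d(R) = I/2 (d(R) = √(-3 + 2)/2 = √(-1)/2 = I/2)
z(C, g) = I/2
K(j, F) = 4/9 (K(j, F) = (-5 + 13/3)² = (-⅔)² = 4/9)
K(1, z(1, -1)) + 47*(-5*(2 + 0)) = 4/9 + 47*(-5*(2 + 0)) = 4/9 + 47*(-5*2) = 4/9 + 47*(-10) = 4/9 - 470 = -4226/9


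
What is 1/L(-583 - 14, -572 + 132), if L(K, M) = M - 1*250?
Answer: -1/690 ≈ -0.0014493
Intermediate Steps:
L(K, M) = -250 + M (L(K, M) = M - 250 = -250 + M)
1/L(-583 - 14, -572 + 132) = 1/(-250 + (-572 + 132)) = 1/(-250 - 440) = 1/(-690) = -1/690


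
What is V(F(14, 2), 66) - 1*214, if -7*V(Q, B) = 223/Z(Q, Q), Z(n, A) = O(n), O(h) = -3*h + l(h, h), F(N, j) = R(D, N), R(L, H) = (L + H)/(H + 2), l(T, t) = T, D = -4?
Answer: -6598/35 ≈ -188.51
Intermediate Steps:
R(L, H) = (H + L)/(2 + H)
F(N, j) = (-4 + N)/(2 + N) (F(N, j) = (N - 4)/(2 + N) = (-4 + N)/(2 + N))
O(h) = -2*h (O(h) = -3*h + h = -2*h)
Z(n, A) = -2*n
V(Q, B) = 223/(14*Q) (V(Q, B) = -223/(7*((-2*Q))) = -223*(-1/(2*Q))/7 = -(-223)/(14*Q) = 223/(14*Q))
V(F(14, 2), 66) - 1*214 = 223/(14*(((-4 + 14)/(2 + 14)))) - 1*214 = 223/(14*((10/16))) - 214 = 223/(14*(((1/16)*10))) - 214 = 223/(14*(5/8)) - 214 = (223/14)*(8/5) - 214 = 892/35 - 214 = -6598/35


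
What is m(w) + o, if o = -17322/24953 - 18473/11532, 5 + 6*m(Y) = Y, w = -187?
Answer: -9868969945/287757996 ≈ -34.296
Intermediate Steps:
m(Y) = -⅚ + Y/6
o = -660714073/287757996 (o = -17322*1/24953 - 18473*1/11532 = -17322/24953 - 18473/11532 = -660714073/287757996 ≈ -2.2961)
m(w) + o = (-⅚ + (⅙)*(-187)) - 660714073/287757996 = (-⅚ - 187/6) - 660714073/287757996 = -32 - 660714073/287757996 = -9868969945/287757996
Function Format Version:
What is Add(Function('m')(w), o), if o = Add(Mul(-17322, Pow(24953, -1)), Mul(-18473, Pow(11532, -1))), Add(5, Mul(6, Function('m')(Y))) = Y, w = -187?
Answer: Rational(-9868969945, 287757996) ≈ -34.296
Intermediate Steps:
Function('m')(Y) = Add(Rational(-5, 6), Mul(Rational(1, 6), Y))
o = Rational(-660714073, 287757996) (o = Add(Mul(-17322, Rational(1, 24953)), Mul(-18473, Rational(1, 11532))) = Add(Rational(-17322, 24953), Rational(-18473, 11532)) = Rational(-660714073, 287757996) ≈ -2.2961)
Add(Function('m')(w), o) = Add(Add(Rational(-5, 6), Mul(Rational(1, 6), -187)), Rational(-660714073, 287757996)) = Add(Add(Rational(-5, 6), Rational(-187, 6)), Rational(-660714073, 287757996)) = Add(-32, Rational(-660714073, 287757996)) = Rational(-9868969945, 287757996)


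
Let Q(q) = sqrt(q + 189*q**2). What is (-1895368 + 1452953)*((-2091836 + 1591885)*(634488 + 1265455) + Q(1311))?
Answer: 420240453571665095 - 884830*sqrt(81209895) ≈ 4.2024e+17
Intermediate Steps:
(-1895368 + 1452953)*((-2091836 + 1591885)*(634488 + 1265455) + Q(1311)) = (-1895368 + 1452953)*((-2091836 + 1591885)*(634488 + 1265455) + sqrt(1311*(1 + 189*1311))) = -442415*(-499951*1899943 + sqrt(1311*(1 + 247779))) = -442415*(-949878402793 + sqrt(1311*247780)) = -442415*(-949878402793 + sqrt(324839580)) = -442415*(-949878402793 + 2*sqrt(81209895)) = 420240453571665095 - 884830*sqrt(81209895)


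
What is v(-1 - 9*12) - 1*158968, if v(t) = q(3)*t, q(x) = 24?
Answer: -161584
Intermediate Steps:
v(t) = 24*t
v(-1 - 9*12) - 1*158968 = 24*(-1 - 9*12) - 1*158968 = 24*(-1 - 108) - 158968 = 24*(-109) - 158968 = -2616 - 158968 = -161584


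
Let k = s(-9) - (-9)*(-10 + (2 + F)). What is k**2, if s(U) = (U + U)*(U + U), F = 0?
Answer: 63504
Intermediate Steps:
s(U) = 4*U**2 (s(U) = (2*U)*(2*U) = 4*U**2)
k = 252 (k = 4*(-9)**2 - (-9)*(-10 + (2 + 0)) = 4*81 - (-9)*(-10 + 2) = 324 - (-9)*(-8) = 324 - 1*72 = 324 - 72 = 252)
k**2 = 252**2 = 63504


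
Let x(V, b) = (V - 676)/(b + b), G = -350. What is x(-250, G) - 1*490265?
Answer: -171592287/350 ≈ -4.9026e+5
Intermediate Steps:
x(V, b) = (-676 + V)/(2*b) (x(V, b) = (-676 + V)/((2*b)) = (-676 + V)*(1/(2*b)) = (-676 + V)/(2*b))
x(-250, G) - 1*490265 = (1/2)*(-676 - 250)/(-350) - 1*490265 = (1/2)*(-1/350)*(-926) - 490265 = 463/350 - 490265 = -171592287/350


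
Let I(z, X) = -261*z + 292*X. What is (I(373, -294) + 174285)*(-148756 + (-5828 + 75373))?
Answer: 706245276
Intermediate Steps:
(I(373, -294) + 174285)*(-148756 + (-5828 + 75373)) = ((-261*373 + 292*(-294)) + 174285)*(-148756 + (-5828 + 75373)) = ((-97353 - 85848) + 174285)*(-148756 + 69545) = (-183201 + 174285)*(-79211) = -8916*(-79211) = 706245276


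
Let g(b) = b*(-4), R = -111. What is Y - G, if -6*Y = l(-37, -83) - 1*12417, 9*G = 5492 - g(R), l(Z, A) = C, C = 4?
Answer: 27143/18 ≈ 1507.9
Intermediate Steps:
l(Z, A) = 4
g(b) = -4*b
G = 5048/9 (G = (5492 - (-4)*(-111))/9 = (5492 - 1*444)/9 = (5492 - 444)/9 = (⅑)*5048 = 5048/9 ≈ 560.89)
Y = 12413/6 (Y = -(4 - 1*12417)/6 = -(4 - 12417)/6 = -⅙*(-12413) = 12413/6 ≈ 2068.8)
Y - G = 12413/6 - 1*5048/9 = 12413/6 - 5048/9 = 27143/18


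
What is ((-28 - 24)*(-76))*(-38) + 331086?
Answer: 180910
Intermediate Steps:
((-28 - 24)*(-76))*(-38) + 331086 = -52*(-76)*(-38) + 331086 = 3952*(-38) + 331086 = -150176 + 331086 = 180910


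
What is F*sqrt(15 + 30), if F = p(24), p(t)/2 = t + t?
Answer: 288*sqrt(5) ≈ 643.99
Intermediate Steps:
p(t) = 4*t (p(t) = 2*(t + t) = 2*(2*t) = 4*t)
F = 96 (F = 4*24 = 96)
F*sqrt(15 + 30) = 96*sqrt(15 + 30) = 96*sqrt(45) = 96*(3*sqrt(5)) = 288*sqrt(5)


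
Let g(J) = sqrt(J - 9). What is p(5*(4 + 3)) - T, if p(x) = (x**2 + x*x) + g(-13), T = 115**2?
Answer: -10775 + I*sqrt(22) ≈ -10775.0 + 4.6904*I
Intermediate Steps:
T = 13225
g(J) = sqrt(-9 + J)
p(x) = 2*x**2 + I*sqrt(22) (p(x) = (x**2 + x*x) + sqrt(-9 - 13) = (x**2 + x**2) + sqrt(-22) = 2*x**2 + I*sqrt(22))
p(5*(4 + 3)) - T = (2*(5*(4 + 3))**2 + I*sqrt(22)) - 1*13225 = (2*(5*7)**2 + I*sqrt(22)) - 13225 = (2*35**2 + I*sqrt(22)) - 13225 = (2*1225 + I*sqrt(22)) - 13225 = (2450 + I*sqrt(22)) - 13225 = -10775 + I*sqrt(22)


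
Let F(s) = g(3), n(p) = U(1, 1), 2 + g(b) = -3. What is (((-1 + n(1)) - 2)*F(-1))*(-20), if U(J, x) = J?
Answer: -200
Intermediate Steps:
g(b) = -5 (g(b) = -2 - 3 = -5)
n(p) = 1
F(s) = -5
(((-1 + n(1)) - 2)*F(-1))*(-20) = (((-1 + 1) - 2)*(-5))*(-20) = ((0 - 2)*(-5))*(-20) = -2*(-5)*(-20) = 10*(-20) = -200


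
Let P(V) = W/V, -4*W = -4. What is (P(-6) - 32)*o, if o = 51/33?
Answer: -3281/66 ≈ -49.712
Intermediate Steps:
W = 1 (W = -¼*(-4) = 1)
o = 17/11 (o = 51*(1/33) = 17/11 ≈ 1.5455)
P(V) = 1/V
(P(-6) - 32)*o = (1/(-6) - 32)*(17/11) = (-⅙ - 32)*(17/11) = -193/6*17/11 = -3281/66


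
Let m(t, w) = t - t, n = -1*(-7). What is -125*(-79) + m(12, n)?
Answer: 9875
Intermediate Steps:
n = 7
m(t, w) = 0
-125*(-79) + m(12, n) = -125*(-79) + 0 = 9875 + 0 = 9875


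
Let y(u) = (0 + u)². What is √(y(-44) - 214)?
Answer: √1722 ≈ 41.497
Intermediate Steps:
y(u) = u²
√(y(-44) - 214) = √((-44)² - 214) = √(1936 - 214) = √1722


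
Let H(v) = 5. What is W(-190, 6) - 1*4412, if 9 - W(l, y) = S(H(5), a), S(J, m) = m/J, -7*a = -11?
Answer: -154116/35 ≈ -4403.3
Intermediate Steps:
a = 11/7 (a = -1/7*(-11) = 11/7 ≈ 1.5714)
W(l, y) = 304/35 (W(l, y) = 9 - 11/(7*5) = 9 - 1*11/35 = 9 - 11/35 = 304/35)
W(-190, 6) - 1*4412 = 304/35 - 1*4412 = 304/35 - 4412 = -154116/35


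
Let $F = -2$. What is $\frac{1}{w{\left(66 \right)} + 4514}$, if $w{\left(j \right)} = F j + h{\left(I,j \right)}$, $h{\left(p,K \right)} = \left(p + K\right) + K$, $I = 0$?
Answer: $\frac{1}{4514} \approx 0.00022153$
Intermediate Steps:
$h{\left(p,K \right)} = p + 2 K$ ($h{\left(p,K \right)} = \left(K + p\right) + K = p + 2 K$)
$w{\left(j \right)} = 0$ ($w{\left(j \right)} = - 2 j + \left(0 + 2 j\right) = - 2 j + 2 j = 0$)
$\frac{1}{w{\left(66 \right)} + 4514} = \frac{1}{0 + 4514} = \frac{1}{4514}$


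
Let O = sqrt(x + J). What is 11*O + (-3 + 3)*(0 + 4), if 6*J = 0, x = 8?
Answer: 22*sqrt(2) ≈ 31.113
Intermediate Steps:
J = 0 (J = (1/6)*0 = 0)
O = 2*sqrt(2) (O = sqrt(8 + 0) = sqrt(8) = 2*sqrt(2) ≈ 2.8284)
11*O + (-3 + 3)*(0 + 4) = 11*(2*sqrt(2)) + (-3 + 3)*(0 + 4) = 22*sqrt(2) + 0*4 = 22*sqrt(2) + 0 = 22*sqrt(2)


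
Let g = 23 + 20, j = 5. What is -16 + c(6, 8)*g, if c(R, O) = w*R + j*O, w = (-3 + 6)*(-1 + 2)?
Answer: 2478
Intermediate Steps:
w = 3 (w = 3*1 = 3)
g = 43
c(R, O) = 3*R + 5*O
-16 + c(6, 8)*g = -16 + (3*6 + 5*8)*43 = -16 + (18 + 40)*43 = -16 + 58*43 = -16 + 2494 = 2478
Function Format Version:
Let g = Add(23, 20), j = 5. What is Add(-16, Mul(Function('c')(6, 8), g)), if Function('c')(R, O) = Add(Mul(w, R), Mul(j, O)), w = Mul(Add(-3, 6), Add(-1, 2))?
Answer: 2478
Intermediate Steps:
w = 3 (w = Mul(3, 1) = 3)
g = 43
Function('c')(R, O) = Add(Mul(3, R), Mul(5, O))
Add(-16, Mul(Function('c')(6, 8), g)) = Add(-16, Mul(Add(Mul(3, 6), Mul(5, 8)), 43)) = Add(-16, Mul(Add(18, 40), 43)) = Add(-16, Mul(58, 43)) = Add(-16, 2494) = 2478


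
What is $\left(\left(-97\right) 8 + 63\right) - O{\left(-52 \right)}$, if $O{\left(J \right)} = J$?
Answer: $-661$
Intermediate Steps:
$\left(\left(-97\right) 8 + 63\right) - O{\left(-52 \right)} = \left(\left(-97\right) 8 + 63\right) - -52 = \left(-776 + 63\right) + 52 = -713 + 52 = -661$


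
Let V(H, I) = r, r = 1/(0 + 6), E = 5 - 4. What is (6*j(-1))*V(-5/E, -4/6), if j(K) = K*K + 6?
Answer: 7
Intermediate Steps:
E = 1
r = ⅙ (r = 1/6 = ⅙ ≈ 0.16667)
j(K) = 6 + K² (j(K) = K² + 6 = 6 + K²)
V(H, I) = ⅙
(6*j(-1))*V(-5/E, -4/6) = (6*(6 + (-1)²))*(⅙) = (6*(6 + 1))*(⅙) = (6*7)*(⅙) = 42*(⅙) = 7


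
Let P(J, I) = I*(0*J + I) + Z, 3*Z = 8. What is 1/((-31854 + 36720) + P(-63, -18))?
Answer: 3/15578 ≈ 0.00019258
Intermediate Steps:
Z = 8/3 (Z = (⅓)*8 = 8/3 ≈ 2.6667)
P(J, I) = 8/3 + I² (P(J, I) = I*(0*J + I) + 8/3 = I*(0 + I) + 8/3 = I*I + 8/3 = I² + 8/3 = 8/3 + I²)
1/((-31854 + 36720) + P(-63, -18)) = 1/((-31854 + 36720) + (8/3 + (-18)²)) = 1/(4866 + (8/3 + 324)) = 1/(4866 + 980/3) = 1/(15578/3) = 3/15578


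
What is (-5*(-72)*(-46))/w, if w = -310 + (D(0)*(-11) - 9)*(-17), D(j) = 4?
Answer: -5520/197 ≈ -28.020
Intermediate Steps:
w = 591 (w = -310 + (4*(-11) - 9)*(-17) = -310 + (-44 - 9)*(-17) = -310 - 53*(-17) = -310 + 901 = 591)
(-5*(-72)*(-46))/w = (-5*(-72)*(-46))/591 = (360*(-46))*(1/591) = -16560*1/591 = -5520/197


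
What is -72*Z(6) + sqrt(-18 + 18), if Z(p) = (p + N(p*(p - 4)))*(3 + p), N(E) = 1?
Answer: -4536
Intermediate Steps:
Z(p) = (1 + p)*(3 + p) (Z(p) = (p + 1)*(3 + p) = (1 + p)*(3 + p))
-72*Z(6) + sqrt(-18 + 18) = -72*(3 + 6**2 + 4*6) + sqrt(-18 + 18) = -72*(3 + 36 + 24) + sqrt(0) = -72*63 + 0 = -4536 + 0 = -4536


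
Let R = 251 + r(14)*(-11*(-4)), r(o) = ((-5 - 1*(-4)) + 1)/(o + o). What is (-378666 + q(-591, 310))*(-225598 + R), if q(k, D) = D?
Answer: 85261389532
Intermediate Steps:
r(o) = 0 (r(o) = ((-5 + 4) + 1)/((2*o)) = (-1 + 1)*(1/(2*o)) = 0*(1/(2*o)) = 0)
R = 251 (R = 251 + 0*(-11*(-4)) = 251 + 0*44 = 251 + 0 = 251)
(-378666 + q(-591, 310))*(-225598 + R) = (-378666 + 310)*(-225598 + 251) = -378356*(-225347) = 85261389532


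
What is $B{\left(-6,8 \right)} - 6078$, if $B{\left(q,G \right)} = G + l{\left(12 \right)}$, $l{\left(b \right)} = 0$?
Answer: $-6070$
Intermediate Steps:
$B{\left(q,G \right)} = G$ ($B{\left(q,G \right)} = G + 0 = G$)
$B{\left(-6,8 \right)} - 6078 = 8 - 6078 = -6070$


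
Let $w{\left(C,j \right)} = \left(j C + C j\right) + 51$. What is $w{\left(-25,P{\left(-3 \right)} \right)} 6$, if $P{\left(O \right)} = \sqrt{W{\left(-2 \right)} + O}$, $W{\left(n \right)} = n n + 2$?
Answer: $306 - 300 \sqrt{3} \approx -213.62$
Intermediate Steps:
$W{\left(n \right)} = 2 + n^{2}$ ($W{\left(n \right)} = n^{2} + 2 = 2 + n^{2}$)
$P{\left(O \right)} = \sqrt{6 + O}$ ($P{\left(O \right)} = \sqrt{\left(2 + \left(-2\right)^{2}\right) + O} = \sqrt{\left(2 + 4\right) + O} = \sqrt{6 + O}$)
$w{\left(C,j \right)} = 51 + 2 C j$ ($w{\left(C,j \right)} = \left(C j + C j\right) + 51 = 2 C j + 51 = 51 + 2 C j$)
$w{\left(-25,P{\left(-3 \right)} \right)} 6 = \left(51 + 2 \left(-25\right) \sqrt{6 - 3}\right) 6 = \left(51 + 2 \left(-25\right) \sqrt{3}\right) 6 = \left(51 - 50 \sqrt{3}\right) 6 = 306 - 300 \sqrt{3}$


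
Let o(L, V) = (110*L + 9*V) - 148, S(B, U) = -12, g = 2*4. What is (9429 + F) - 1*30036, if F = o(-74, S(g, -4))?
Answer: -29003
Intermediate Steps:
g = 8
o(L, V) = -148 + 9*V + 110*L (o(L, V) = (9*V + 110*L) - 148 = -148 + 9*V + 110*L)
F = -8396 (F = -148 + 9*(-12) + 110*(-74) = -148 - 108 - 8140 = -8396)
(9429 + F) - 1*30036 = (9429 - 8396) - 1*30036 = 1033 - 30036 = -29003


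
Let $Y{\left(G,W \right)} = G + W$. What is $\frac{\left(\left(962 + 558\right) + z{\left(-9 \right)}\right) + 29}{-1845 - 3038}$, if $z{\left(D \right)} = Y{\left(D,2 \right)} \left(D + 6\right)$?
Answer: $- \frac{1570}{4883} \approx -0.32152$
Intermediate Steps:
$z{\left(D \right)} = \left(2 + D\right) \left(6 + D\right)$ ($z{\left(D \right)} = \left(D + 2\right) \left(D + 6\right) = \left(2 + D\right) \left(6 + D\right)$)
$\frac{\left(\left(962 + 558\right) + z{\left(-9 \right)}\right) + 29}{-1845 - 3038} = \frac{\left(\left(962 + 558\right) + \left(2 - 9\right) \left(6 - 9\right)\right) + 29}{-1845 - 3038} = \frac{\left(1520 - -21\right) + 29}{-4883} = \left(\left(1520 + 21\right) + 29\right) \left(- \frac{1}{4883}\right) = \left(1541 + 29\right) \left(- \frac{1}{4883}\right) = 1570 \left(- \frac{1}{4883}\right) = - \frac{1570}{4883}$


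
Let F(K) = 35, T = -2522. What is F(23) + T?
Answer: -2487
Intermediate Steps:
F(23) + T = 35 - 2522 = -2487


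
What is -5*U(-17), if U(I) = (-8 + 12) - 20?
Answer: 80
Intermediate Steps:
U(I) = -16 (U(I) = 4 - 20 = -16)
-5*U(-17) = -5*(-16) = 80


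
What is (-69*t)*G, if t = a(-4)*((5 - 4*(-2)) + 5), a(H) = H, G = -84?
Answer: -417312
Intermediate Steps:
t = -72 (t = -4*((5 - 4*(-2)) + 5) = -4*((5 + 8) + 5) = -4*(13 + 5) = -4*18 = -72)
(-69*t)*G = -69*(-72)*(-84) = 4968*(-84) = -417312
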